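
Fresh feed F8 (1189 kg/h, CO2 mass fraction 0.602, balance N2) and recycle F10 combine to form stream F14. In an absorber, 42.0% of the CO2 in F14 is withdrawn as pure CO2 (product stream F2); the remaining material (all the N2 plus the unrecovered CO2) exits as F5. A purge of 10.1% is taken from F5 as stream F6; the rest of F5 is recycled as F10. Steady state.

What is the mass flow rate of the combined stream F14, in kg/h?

6181 kg/h

N2 enters only via F8 and leaves only via the purge: 1189×0.398 = 0.101×(N2 in F5), and the absorber passes all N2, so N2 in F14 = N2 in F5 = 4685.4 kg/h.
CO2 in F14: m_A = 1189×0.602 + (1−0.101)·(1−0.420)·m_A, so m_A = 715.78/0.4786 = 1495.6 kg/h.
F14 = 1495.6 + 4685.4 = 6181 kg/h.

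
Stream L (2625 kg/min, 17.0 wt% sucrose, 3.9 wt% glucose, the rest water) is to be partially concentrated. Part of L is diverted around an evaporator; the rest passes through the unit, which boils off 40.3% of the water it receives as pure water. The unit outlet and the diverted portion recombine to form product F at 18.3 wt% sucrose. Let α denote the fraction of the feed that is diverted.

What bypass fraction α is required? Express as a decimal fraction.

All 2625×0.170 = 446.25 kg/min of sucrose reaches F, so F = 446.25/0.183 = 2438.5 kg/min and vapour = 186.48 kg/min.
The evaporator receives (1−α)·2625 of feed at 0.791 water and removes 0.403 of that water:
0.403×0.791×(1−α)×2625 = 186.48
(1−α) = 186.48/836.78 = 0.2228;  α = 0.7772.

0.777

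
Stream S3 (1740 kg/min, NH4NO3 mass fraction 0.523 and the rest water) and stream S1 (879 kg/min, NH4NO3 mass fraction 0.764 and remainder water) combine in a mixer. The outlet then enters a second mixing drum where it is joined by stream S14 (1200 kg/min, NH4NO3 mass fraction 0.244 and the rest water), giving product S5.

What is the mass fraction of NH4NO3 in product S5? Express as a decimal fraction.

0.491

Overall, product flow = 3819 kg/min.
NH4NO3 in = 1740×0.523 + 879×0.764 + 1200×0.244 = 1874.4 kg/min.
NH4NO3 fraction in S5 = 0.491.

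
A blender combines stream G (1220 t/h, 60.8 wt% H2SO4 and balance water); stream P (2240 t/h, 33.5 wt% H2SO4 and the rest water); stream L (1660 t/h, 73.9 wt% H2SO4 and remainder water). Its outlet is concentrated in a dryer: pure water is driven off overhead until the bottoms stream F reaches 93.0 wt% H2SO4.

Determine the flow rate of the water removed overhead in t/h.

H2SO4 entering = 1220×0.608 + 2240×0.335 + 1660×0.739 = 2718.9 t/h.
All H2SO4 reports to F, so F = 2718.9/0.930 = 2923.5 t/h.
Total feed = 5120 t/h; overhead = 5120 − 2923.5 = 2196.5 t/h.

2196 t/h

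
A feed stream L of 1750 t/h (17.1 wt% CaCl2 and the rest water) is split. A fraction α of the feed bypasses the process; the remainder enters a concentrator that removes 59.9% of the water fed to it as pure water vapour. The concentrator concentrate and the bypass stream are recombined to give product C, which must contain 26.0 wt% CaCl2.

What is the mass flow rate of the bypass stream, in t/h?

543.6 t/h

All 1750×0.171 = 299.25 t/h of CaCl2 reaches C, so C = 299.25/0.260 = 1151 t/h and vapour = 599.04 t/h.
The evaporator receives (1−α)·1750 of feed at 0.829 water and removes 0.599 of that water:
0.599×0.829×(1−α)×1750 = 599.04
(1−α) = 599.04/869 = 0.6893;  α = 0.3107.
Bypass flow = 0.3107×1750 = 543.65 t/h.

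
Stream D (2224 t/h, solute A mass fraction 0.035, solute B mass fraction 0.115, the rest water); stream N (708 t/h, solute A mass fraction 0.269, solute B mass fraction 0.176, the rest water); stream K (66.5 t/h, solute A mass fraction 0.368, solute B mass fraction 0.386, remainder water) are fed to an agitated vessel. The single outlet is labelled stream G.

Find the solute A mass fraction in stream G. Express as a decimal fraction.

0.098

Total flow out = 2224 + 708 + 66.5 = 2998.5 t/h.
solute A in = 2224×0.035 + 708×0.269 + 66.5×0.368 = 292.76 t/h.
solute A mass fraction in G = 292.76/2998.5 = 0.098.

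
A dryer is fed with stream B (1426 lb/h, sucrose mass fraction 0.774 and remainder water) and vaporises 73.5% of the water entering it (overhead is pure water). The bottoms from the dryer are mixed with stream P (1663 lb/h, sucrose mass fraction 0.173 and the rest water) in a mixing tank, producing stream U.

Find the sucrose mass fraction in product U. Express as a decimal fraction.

0.488

Vapour removed = 0.735×0.226×1426 = 236.87 lb/h; concentrate = 1189.1 lb/h.
sucrose reaching the mixer = 1103.7 (from concentrate) + 1663×0.173 = 1391.4 lb/h.
Product flow = 1189.1 + 1663 = 2852.1 lb/h; sucrose fraction = 0.488.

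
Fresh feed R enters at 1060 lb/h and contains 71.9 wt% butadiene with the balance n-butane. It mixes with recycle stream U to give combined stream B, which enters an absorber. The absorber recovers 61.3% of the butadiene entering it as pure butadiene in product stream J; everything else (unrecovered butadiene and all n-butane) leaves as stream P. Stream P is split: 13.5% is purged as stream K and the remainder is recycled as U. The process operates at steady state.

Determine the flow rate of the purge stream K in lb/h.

357.7 lb/h

n-butane enters only via R and leaves only via the purge: 1060×0.281 = 0.135×(n-butane in P), and the absorber passes all n-butane, so n-butane in B = n-butane in P = 2206.4 lb/h.
butadiene in B: m_A = 1060×0.719 + (1−0.135)·(1−0.613)·m_A, so m_A = 762.14/0.6652 = 1145.7 lb/h.
P = (1−0.613)×1145.7 + 2206.4 = 2649.7 lb/h.
Purge K = 0.135×2649.7 = 357.71 lb/h.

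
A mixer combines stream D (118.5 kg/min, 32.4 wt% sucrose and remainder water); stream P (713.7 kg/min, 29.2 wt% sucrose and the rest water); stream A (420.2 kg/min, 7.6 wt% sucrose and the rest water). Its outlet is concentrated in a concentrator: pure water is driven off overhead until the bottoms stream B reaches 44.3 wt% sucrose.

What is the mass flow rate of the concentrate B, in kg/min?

629.2 kg/min

sucrose entering = 118.5×0.324 + 713.7×0.292 + 420.2×0.076 = 278.73 kg/min.
All sucrose reports to B, so B = 278.73/0.443 = 629.19 kg/min.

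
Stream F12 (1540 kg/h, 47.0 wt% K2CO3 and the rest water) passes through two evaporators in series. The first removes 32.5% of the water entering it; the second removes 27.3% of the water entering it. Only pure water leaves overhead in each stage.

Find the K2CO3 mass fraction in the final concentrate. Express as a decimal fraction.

water in feed = 1540×0.530 = 816.2 kg/h.
After stage 1: water left = (1−0.325)×816.2 = 550.93; stream total = 1274.7 kg/h.
After stage 2: water left = (1−0.273)×550.93 = 400.53; final concentrate = 1124.3 kg/h.
K2CO3 fraction = 723.8/1124.3 = 0.644.

0.644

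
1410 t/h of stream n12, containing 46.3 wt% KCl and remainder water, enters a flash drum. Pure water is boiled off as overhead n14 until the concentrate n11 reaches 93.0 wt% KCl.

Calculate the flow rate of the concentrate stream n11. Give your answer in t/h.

KCl is conserved: 1410×0.463 = 652.83 t/h all reports to the concentrate.
Concentrate = 652.83/(target fraction) = 701.97 t/h.

702 t/h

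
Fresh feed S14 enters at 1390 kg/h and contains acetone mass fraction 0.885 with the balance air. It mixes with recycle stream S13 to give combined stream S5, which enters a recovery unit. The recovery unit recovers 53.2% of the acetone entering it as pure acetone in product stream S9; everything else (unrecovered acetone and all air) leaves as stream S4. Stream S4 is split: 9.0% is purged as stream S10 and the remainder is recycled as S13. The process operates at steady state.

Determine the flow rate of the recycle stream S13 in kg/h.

air enters only via S14 and leaves only via the purge: 1390×0.115 = 0.090×(air in S4), and the recovery unit passes all air, so air in S5 = air in S4 = 1776.1 kg/h.
acetone in S5: m_A = 1390×0.885 + (1−0.090)·(1−0.532)·m_A, so m_A = 1230.2/0.5741 = 2142.7 kg/h.
S4 = (1−0.532)×2142.7 + 1776.1 = 2778.9 kg/h.
Recycle S13 = (1−0.090)×2778.9 = 2528.8 kg/h.

2529 kg/h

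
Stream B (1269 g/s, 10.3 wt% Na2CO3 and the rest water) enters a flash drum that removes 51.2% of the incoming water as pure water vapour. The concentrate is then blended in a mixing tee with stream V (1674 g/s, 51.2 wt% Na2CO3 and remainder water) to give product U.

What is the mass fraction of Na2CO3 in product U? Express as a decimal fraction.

0.419

Vapour removed = 0.512×0.897×1269 = 582.81 g/s; concentrate = 686.19 g/s.
Na2CO3 reaching the mixer = 130.71 (from concentrate) + 1674×0.512 = 987.79 g/s.
Product flow = 686.19 + 1674 = 2360.2 g/s; Na2CO3 fraction = 0.419.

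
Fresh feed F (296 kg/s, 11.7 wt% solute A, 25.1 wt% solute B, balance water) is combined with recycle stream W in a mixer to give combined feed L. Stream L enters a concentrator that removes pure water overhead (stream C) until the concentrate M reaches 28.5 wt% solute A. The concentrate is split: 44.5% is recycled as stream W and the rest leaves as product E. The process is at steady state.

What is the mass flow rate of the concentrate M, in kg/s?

Overall solute A balance (none leaves overhead): solute A in fresh feed = solute A in product, i.e. 296×0.117 = (1−0.445)·M·0.285.
M = 34.632/(0.285×0.555) = 218.95 kg/s.

218.9 kg/s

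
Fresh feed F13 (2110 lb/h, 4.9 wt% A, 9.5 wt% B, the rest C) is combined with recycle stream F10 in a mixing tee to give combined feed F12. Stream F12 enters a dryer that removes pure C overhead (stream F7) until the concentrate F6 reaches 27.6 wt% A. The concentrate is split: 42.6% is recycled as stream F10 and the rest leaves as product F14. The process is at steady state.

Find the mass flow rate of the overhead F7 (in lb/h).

1735 lb/h

Overall A balance (none leaves overhead): A in fresh feed = A in product, i.e. 2110×0.049 = (1−0.426)·F6·0.276.
F6 = 103.39/(0.276×0.574) = 652.62 lb/h.
Recycle F10 = 0.426×652.62 = 278.01 lb/h.
Combined feed F12 = 2110 + 278.01 = 2388 lb/h.
Overhead F7 = F12 − F6 = 2388 − 652.62 = 1735.4 lb/h.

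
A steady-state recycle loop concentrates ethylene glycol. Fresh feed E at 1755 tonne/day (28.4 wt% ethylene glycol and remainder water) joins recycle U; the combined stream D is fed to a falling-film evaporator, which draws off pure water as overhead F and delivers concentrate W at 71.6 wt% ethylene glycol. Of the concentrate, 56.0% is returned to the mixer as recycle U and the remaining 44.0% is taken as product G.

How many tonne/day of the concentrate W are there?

Overall ethylene glycol balance (none leaves overhead): ethylene glycol in fresh feed = ethylene glycol in product, i.e. 1755×0.284 = (1−0.560)·W·0.716.
W = 498.42/(0.716×0.440) = 1582.1 tonne/day.

1582 tonne/day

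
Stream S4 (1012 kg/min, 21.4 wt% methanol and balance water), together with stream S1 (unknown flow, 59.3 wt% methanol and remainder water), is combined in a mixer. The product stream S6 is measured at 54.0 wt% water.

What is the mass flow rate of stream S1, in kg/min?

Let S1 be the unknown flow. Total out = 1012 + S1.
water balance: 795.43 + 0.407·S1 = 0.540·(1012 + S1)
(0.407 − 0.540)·S1 = 0.540×1012 − 795.43 = -248.95
S1 = -248.95 / -0.133 = 1871.8 kg/min

1872 kg/min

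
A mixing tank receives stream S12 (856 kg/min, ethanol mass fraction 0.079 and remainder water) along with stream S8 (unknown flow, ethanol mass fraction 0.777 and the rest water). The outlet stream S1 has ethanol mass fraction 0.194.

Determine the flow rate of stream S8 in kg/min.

168.9 kg/min

Let S8 be the unknown flow. Total out = 856 + S8.
ethanol balance: 67.624 + 0.777·S8 = 0.194·(856 + S8)
(0.777 − 0.194)·S8 = 0.194×856 − 67.624 = 98.44
S8 = 98.44 / 0.583 = 168.85 kg/min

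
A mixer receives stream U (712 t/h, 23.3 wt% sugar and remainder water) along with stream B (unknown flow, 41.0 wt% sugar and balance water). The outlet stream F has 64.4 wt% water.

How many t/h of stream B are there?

1622 t/h

Let B be the unknown flow. Total out = 712 + B.
water balance: 546.1 + 0.590·B = 0.644·(712 + B)
(0.590 − 0.644)·B = 0.644×712 − 546.1 = -87.576
B = -87.576 / -0.054 = 1621.8 t/h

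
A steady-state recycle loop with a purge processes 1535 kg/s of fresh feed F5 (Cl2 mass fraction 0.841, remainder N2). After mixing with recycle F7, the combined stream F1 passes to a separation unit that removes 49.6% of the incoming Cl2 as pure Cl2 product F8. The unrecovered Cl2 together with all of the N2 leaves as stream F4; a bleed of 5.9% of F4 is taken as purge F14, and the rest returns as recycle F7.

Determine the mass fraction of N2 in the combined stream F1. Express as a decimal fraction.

N2 enters only via F5 and leaves only via the purge: 1535×0.159 = 0.059×(N2 in F4), and the separation unit passes all N2, so N2 in F1 = N2 in F4 = 4136.7 kg/s.
Cl2 in F1: m_A = 1535×0.841 + (1−0.059)·(1−0.496)·m_A, so m_A = 1290.9/0.5257 = 2455.5 kg/s.
F1 = 2455.5 + 4136.7 = 6592.2 kg/s.
N2 fraction in F1 = 4136.7/6592.2 = 0.628.

0.628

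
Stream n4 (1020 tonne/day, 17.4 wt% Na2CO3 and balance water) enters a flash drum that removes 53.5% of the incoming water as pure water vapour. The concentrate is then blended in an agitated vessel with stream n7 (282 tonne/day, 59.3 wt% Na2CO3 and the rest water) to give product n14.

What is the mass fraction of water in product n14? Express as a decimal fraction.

Vapour removed = 0.535×0.826×1020 = 450.75 tonne/day; concentrate = 569.25 tonne/day.
water reaching the mixer = 391.77 (from concentrate) + 282×0.407 = 506.55 tonne/day.
Product flow = 569.25 + 282 = 851.25 tonne/day; water fraction = 0.5951.

0.5951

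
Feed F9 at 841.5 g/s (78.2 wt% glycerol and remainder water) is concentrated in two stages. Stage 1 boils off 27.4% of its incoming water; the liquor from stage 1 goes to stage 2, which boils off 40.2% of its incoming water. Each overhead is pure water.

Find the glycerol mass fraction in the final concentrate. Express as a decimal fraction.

water in feed = 841.5×0.218 = 183.45 g/s.
After stage 1: water left = (1−0.274)×183.45 = 133.18; stream total = 791.24 g/s.
After stage 2: water left = (1−0.402)×133.18 = 79.643; final concentrate = 737.7 g/s.
glycerol fraction = 658.05/737.7 = 0.892.

0.892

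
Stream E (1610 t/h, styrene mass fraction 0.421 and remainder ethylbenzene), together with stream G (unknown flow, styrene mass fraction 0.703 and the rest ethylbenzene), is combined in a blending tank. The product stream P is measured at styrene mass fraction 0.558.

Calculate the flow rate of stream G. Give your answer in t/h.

1521 t/h

Let G be the unknown flow. Total out = 1610 + G.
styrene balance: 677.81 + 0.703·G = 0.558·(1610 + G)
(0.703 − 0.558)·G = 0.558×1610 − 677.81 = 220.57
G = 220.57 / 0.145 = 1521.2 t/h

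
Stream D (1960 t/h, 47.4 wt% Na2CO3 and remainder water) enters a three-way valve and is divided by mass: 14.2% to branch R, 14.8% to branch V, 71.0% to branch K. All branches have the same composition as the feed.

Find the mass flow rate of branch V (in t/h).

290.1 t/h

Branch V flow = 0.148×1960 = 290.08 t/h.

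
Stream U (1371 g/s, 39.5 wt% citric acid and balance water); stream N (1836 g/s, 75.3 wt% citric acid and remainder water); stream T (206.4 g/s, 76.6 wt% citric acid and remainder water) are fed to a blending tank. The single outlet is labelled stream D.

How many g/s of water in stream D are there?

water out = water in = 1371×0.605 + 1836×0.247 + 206.4×0.234 = 1331.2 g/s.

1331 g/s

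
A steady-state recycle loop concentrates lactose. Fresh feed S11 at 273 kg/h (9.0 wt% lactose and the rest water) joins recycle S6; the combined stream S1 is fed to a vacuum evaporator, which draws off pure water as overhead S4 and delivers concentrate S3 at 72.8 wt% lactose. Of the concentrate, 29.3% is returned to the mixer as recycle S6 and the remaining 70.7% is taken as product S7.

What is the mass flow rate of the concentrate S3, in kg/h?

Overall lactose balance (none leaves overhead): lactose in fresh feed = lactose in product, i.e. 273×0.090 = (1−0.293)·S3·0.728.
S3 = 24.57/(0.728×0.707) = 47.737 kg/h.

47.74 kg/h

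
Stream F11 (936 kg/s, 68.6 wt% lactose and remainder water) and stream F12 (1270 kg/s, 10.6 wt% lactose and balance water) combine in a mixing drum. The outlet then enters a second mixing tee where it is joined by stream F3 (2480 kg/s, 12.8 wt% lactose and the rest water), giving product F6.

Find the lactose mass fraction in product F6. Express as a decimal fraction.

Overall, product flow = 4686 kg/s.
lactose in = 936×0.686 + 1270×0.106 + 2480×0.128 = 1094.2 kg/s.
lactose fraction in F6 = 0.233.

0.233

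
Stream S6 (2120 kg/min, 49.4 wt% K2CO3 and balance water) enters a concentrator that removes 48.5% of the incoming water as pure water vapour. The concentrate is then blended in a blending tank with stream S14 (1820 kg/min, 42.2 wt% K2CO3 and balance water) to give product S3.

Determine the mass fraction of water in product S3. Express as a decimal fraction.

0.4692

Vapour removed = 0.485×0.506×2120 = 520.27 kg/min; concentrate = 1599.7 kg/min.
water reaching the mixer = 552.45 (from concentrate) + 1820×0.578 = 1604.4 kg/min.
Product flow = 1599.7 + 1820 = 3419.7 kg/min; water fraction = 0.4692.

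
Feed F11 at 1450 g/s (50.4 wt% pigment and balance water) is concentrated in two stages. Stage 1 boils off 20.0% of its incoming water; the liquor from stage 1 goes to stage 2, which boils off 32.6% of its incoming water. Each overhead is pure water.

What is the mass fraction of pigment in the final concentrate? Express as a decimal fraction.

0.653

water in feed = 1450×0.496 = 719.2 g/s.
After stage 1: water left = (1−0.200)×719.2 = 575.36; stream total = 1306.2 g/s.
After stage 2: water left = (1−0.326)×575.36 = 387.79; final concentrate = 1118.6 g/s.
pigment fraction = 730.8/1118.6 = 0.653.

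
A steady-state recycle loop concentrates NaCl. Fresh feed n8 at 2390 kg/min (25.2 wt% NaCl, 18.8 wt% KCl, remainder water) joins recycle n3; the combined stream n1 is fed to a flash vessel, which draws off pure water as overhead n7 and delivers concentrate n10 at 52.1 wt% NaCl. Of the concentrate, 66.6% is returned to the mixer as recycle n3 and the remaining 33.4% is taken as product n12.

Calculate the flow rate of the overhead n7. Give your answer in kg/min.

1234 kg/min

Overall NaCl balance (none leaves overhead): NaCl in fresh feed = NaCl in product, i.e. 2390×0.252 = (1−0.666)·n10·0.521.
n10 = 602.28/(0.521×0.334) = 3461.1 kg/min.
Recycle n3 = 0.666×3461.1 = 2305.1 kg/min.
Combined feed n1 = 2390 + 2305.1 = 4695.1 kg/min.
Overhead n7 = n1 − n10 = 4695.1 − 3461.1 = 1234 kg/min.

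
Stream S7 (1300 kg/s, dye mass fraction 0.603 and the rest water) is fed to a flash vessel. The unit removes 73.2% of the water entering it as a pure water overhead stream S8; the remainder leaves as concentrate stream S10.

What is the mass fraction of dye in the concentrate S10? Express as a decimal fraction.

dye is not removed: 1300×0.603 = 783.9 kg/s of dye enters S10.
water entering = 1300×0.397 = 516.1 kg/s; overhead removed = 0.732×516.1 = 377.79 kg/s.
Concentrate = 1300 − 377.79 = 922.21 kg/s.
Mass fraction = 783.9/922.21 = 0.850.

0.850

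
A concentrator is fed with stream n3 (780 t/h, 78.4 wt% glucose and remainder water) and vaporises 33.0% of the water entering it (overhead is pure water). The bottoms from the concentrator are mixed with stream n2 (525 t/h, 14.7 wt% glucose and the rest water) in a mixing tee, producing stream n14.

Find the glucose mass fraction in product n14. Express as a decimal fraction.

Vapour removed = 0.330×0.216×780 = 55.598 t/h; concentrate = 724.4 t/h.
glucose reaching the mixer = 611.52 (from concentrate) + 525×0.147 = 688.69 t/h.
Product flow = 724.4 + 525 = 1249.4 t/h; glucose fraction = 0.551.

0.551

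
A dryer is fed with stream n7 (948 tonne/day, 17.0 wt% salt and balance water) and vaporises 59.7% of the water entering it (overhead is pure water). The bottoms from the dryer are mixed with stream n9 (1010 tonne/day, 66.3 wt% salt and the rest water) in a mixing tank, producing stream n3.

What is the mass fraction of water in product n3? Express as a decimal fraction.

0.442

Vapour removed = 0.597×0.830×948 = 469.74 tonne/day; concentrate = 478.26 tonne/day.
water reaching the mixer = 317.1 (from concentrate) + 1010×0.337 = 657.47 tonne/day.
Product flow = 478.26 + 1010 = 1488.3 tonne/day; water fraction = 0.442.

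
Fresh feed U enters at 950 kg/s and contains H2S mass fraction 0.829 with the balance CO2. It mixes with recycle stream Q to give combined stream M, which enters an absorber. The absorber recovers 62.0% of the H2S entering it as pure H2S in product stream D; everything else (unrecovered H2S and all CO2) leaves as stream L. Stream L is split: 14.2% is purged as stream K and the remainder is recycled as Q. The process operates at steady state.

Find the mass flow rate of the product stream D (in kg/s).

H2S in M: m_A = 950×0.829 + (1−0.142)·(1−0.620)·m_A, so m_A = 787.55/0.6740 = 1168.5 kg/s.
Product D = 0.620×1168.5 = 724.5 kg/s.

724.5 kg/s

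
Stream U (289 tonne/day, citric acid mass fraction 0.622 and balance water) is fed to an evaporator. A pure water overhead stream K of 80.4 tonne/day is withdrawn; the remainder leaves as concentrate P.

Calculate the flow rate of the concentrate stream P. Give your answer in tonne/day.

208.6 tonne/day

Concentrate = 289 − 80.4 = 208.6 tonne/day.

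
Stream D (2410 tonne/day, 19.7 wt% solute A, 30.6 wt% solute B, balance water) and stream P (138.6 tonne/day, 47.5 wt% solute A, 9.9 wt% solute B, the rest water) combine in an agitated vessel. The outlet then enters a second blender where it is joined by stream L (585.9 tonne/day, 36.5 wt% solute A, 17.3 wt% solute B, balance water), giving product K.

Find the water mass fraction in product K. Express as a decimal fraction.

0.487

Overall, product flow = 3134.5 tonne/day.
water in = 2410×0.497 + 138.6×0.426 + 585.9×0.462 = 1527.5 tonne/day.
water fraction in K = 0.487.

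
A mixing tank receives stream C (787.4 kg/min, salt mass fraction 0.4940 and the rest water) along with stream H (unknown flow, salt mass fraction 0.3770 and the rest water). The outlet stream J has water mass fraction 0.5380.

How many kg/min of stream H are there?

296.4 kg/min

Let H be the unknown flow. Total out = 787.4 + H.
water balance: 398.42 + 0.623·H = 0.538·(787.4 + H)
(0.623 − 0.538)·H = 0.538×787.4 − 398.42 = 25.197
H = 25.197 / 0.085 = 296.43 kg/min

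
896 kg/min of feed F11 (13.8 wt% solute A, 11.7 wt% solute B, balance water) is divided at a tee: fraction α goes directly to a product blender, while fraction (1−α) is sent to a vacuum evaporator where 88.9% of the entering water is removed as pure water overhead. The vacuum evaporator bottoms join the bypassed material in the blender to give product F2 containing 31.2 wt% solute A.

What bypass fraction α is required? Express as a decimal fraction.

0.158

All 896×0.138 = 123.65 kg/min of solute A reaches F2, so F2 = 123.65/0.312 = 396.31 kg/min and vapour = 499.69 kg/min.
The evaporator receives (1−α)·896 of feed at 0.745 water and removes 0.889 of that water:
0.889×0.745×(1−α)×896 = 499.69
(1−α) = 499.69/593.43 = 0.8420;  α = 0.1580.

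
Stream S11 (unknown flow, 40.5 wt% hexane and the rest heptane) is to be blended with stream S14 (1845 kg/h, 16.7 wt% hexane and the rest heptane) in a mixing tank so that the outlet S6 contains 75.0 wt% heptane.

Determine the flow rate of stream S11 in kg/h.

Let S11 be the unknown flow. Total out = 1845 + S11.
heptane balance: 1536.9 + 0.595·S11 = 0.750·(1845 + S11)
(0.595 − 0.750)·S11 = 0.750×1845 − 1536.9 = -153.13
S11 = -153.13 / -0.155 = 987.97 kg/h

988 kg/h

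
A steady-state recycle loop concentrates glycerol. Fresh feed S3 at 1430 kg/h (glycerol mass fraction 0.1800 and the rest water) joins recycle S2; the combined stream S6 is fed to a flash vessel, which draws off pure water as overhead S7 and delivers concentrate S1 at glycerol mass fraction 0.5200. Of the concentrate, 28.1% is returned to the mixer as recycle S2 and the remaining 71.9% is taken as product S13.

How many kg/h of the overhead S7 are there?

Overall glycerol balance (none leaves overhead): glycerol in fresh feed = glycerol in product, i.e. 1430×0.180 = (1−0.281)·S1·0.520.
S1 = 257.4/(0.520×0.719) = 688.46 kg/h.
Recycle S2 = 0.281×688.46 = 193.46 kg/h.
Combined feed S6 = 1430 + 193.46 = 1623.5 kg/h.
Overhead S7 = S6 − S1 = 1623.5 − 688.46 = 935 kg/h.

935 kg/h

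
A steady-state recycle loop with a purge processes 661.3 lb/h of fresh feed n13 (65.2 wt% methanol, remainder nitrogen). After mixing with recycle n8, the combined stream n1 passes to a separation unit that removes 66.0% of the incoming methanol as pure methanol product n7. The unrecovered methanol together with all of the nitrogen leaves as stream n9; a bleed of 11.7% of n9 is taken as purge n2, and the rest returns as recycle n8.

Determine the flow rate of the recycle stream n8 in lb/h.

1922 lb/h

nitrogen enters only via n13 and leaves only via the purge: 661.3×0.348 = 0.117×(nitrogen in n9), and the separation unit passes all nitrogen, so nitrogen in n1 = nitrogen in n9 = 1966.9 lb/h.
methanol in n1: m_A = 661.3×0.652 + (1−0.117)·(1−0.660)·m_A, so m_A = 431.17/0.6998 = 616.15 lb/h.
n9 = (1−0.660)×616.15 + 1966.9 = 2176.4 lb/h.
Recycle n8 = (1−0.117)×2176.4 = 1921.8 lb/h.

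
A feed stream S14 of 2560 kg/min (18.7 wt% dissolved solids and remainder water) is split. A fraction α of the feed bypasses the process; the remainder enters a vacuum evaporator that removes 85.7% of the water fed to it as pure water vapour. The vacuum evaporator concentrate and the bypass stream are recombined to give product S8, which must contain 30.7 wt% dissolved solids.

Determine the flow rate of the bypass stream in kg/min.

All 2560×0.187 = 478.72 kg/min of dissolved solids reaches S8, so S8 = 478.72/0.307 = 1559.3 kg/min and vapour = 1000.7 kg/min.
The evaporator receives (1−α)·2560 of feed at 0.813 water and removes 0.857 of that water:
0.857×0.813×(1−α)×2560 = 1000.7
(1−α) = 1000.7/1783.7 = 0.5610;  α = 0.4390.
Bypass flow = 0.4390×2560 = 1123.8 kg/min.

1124 kg/min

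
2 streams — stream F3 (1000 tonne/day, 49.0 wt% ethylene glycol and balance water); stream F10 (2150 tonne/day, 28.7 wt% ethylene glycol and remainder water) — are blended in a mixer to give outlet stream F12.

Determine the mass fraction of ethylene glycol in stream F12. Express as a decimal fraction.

Total flow out = 1000 + 2150 = 3150 tonne/day.
ethylene glycol in = 1000×0.490 + 2150×0.287 = 1107 tonne/day.
ethylene glycol mass fraction in F12 = 1107/3150 = 0.351.

0.351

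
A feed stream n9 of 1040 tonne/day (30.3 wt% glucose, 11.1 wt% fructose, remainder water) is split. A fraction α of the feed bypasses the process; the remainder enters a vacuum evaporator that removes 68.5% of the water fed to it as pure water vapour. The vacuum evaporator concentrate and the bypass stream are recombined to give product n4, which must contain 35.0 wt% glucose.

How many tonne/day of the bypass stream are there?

All 1040×0.303 = 315.12 tonne/day of glucose reaches n4, so n4 = 315.12/0.350 = 900.34 tonne/day and vapour = 139.66 tonne/day.
The evaporator receives (1−α)·1040 of feed at 0.586 water and removes 0.685 of that water:
0.685×0.586×(1−α)×1040 = 139.66
(1−α) = 139.66/417.47 = 0.3345;  α = 0.6655.
Bypass flow = 0.6655×1040 = 692.08 tonne/day.

692.1 tonne/day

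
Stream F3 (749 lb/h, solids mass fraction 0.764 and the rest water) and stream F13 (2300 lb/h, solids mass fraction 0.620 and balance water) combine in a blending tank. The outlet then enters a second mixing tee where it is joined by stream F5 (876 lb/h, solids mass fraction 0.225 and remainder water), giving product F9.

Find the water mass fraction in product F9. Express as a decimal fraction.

Overall, product flow = 3925 lb/h.
water in = 749×0.236 + 2300×0.380 + 876×0.775 = 1729.7 lb/h.
water fraction in F9 = 0.441.

0.441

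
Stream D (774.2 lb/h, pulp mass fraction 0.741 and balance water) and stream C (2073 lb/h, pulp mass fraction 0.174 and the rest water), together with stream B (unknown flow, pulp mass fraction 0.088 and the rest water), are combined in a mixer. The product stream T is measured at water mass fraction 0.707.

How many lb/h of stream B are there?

488.6 lb/h

Let B be the unknown flow. Total out = 2847.2 + B.
water balance: 1912.8 + 0.912·B = 0.707·(2847.2 + B)
(0.912 − 0.707)·B = 0.707×2847.2 − 1912.8 = 100.15
B = 100.15 / 0.205 = 488.56 lb/h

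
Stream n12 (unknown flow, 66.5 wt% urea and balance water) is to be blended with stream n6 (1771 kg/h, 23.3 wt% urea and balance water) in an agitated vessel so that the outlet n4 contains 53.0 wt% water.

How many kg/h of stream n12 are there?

2152 kg/h

Let n12 be the unknown flow. Total out = 1771 + n12.
water balance: 1358.4 + 0.335·n12 = 0.530·(1771 + n12)
(0.335 − 0.530)·n12 = 0.530×1771 − 1358.4 = -419.73
n12 = -419.73 / -0.195 = 2152.4 kg/h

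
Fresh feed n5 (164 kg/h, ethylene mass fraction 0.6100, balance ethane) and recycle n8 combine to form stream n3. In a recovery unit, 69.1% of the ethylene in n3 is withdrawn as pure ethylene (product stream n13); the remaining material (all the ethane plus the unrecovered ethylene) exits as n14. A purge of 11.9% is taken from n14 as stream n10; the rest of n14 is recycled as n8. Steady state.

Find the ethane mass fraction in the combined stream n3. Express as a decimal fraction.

0.7963

ethane enters only via n5 and leaves only via the purge: 164×0.390 = 0.119×(ethane in n14), and the recovery unit passes all ethane, so ethane in n3 = ethane in n14 = 537.48 kg/h.
ethylene in n3: m_A = 164×0.610 + (1−0.119)·(1−0.691)·m_A, so m_A = 100.04/0.7278 = 137.46 kg/h.
n3 = 137.46 + 537.48 = 674.94 kg/h.
ethane fraction in n3 = 537.48/674.94 = 0.7963.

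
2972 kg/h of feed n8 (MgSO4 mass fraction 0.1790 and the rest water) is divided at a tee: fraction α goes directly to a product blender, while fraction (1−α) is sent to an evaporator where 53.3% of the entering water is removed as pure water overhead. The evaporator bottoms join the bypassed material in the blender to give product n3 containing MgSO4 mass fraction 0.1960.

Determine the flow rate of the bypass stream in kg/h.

All 2972×0.179 = 531.99 kg/h of MgSO4 reaches n3, so n3 = 531.99/0.196 = 2714.2 kg/h and vapour = 257.78 kg/h.
The evaporator receives (1−α)·2972 of feed at 0.821 water and removes 0.533 of that water:
0.533×0.821×(1−α)×2972 = 257.78
(1−α) = 257.78/1300.5 = 0.1982;  α = 0.8018.
Bypass flow = 0.8018×2972 = 2382.9 kg/h.

2383 kg/h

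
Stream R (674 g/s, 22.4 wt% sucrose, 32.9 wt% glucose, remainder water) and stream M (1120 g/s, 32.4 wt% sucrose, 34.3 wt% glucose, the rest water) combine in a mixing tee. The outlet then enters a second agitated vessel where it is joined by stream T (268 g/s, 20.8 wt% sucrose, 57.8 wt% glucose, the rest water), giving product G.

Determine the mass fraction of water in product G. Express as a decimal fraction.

Overall, product flow = 2062 g/s.
water in = 674×0.447 + 1120×0.333 + 268×0.214 = 731.59 g/s.
water fraction in G = 0.355.

0.355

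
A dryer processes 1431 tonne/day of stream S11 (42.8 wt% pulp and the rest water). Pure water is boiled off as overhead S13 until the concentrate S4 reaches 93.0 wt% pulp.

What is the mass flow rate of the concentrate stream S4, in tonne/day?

658.6 tonne/day

pulp is conserved: 1431×0.428 = 612.47 tonne/day all reports to the concentrate.
Concentrate = 612.47/(target fraction) = 658.57 tonne/day.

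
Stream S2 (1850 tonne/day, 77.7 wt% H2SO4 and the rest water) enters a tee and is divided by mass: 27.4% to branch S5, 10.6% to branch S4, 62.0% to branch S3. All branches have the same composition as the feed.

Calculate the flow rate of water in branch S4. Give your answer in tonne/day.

Branch S4 total = 0.106×1850 = 196.1 tonne/day.
water in S4 = 0.223×196.1 = 43.73 tonne/day.

43.73 tonne/day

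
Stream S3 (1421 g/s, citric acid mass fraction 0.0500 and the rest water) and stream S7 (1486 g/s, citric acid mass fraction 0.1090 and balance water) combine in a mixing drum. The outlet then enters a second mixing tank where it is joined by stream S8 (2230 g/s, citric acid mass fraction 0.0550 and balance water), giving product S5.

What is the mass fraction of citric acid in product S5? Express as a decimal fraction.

Overall, product flow = 5137 g/s.
citric acid in = 1421×0.050 + 1486×0.109 + 2230×0.055 = 355.67 g/s.
citric acid fraction in S5 = 0.0692.

0.0692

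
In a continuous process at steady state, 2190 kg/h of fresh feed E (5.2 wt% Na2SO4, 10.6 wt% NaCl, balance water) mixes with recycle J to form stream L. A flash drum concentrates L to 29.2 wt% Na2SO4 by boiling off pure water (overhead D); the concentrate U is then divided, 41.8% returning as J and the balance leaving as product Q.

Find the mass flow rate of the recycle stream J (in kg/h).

Overall Na2SO4 balance (none leaves overhead): Na2SO4 in fresh feed = Na2SO4 in product, i.e. 2190×0.052 = (1−0.418)·U·0.292.
U = 113.88/(0.292×0.582) = 670.1 kg/h.
Recycle J = 0.418×670.1 = 280.1 kg/h.

280.1 kg/h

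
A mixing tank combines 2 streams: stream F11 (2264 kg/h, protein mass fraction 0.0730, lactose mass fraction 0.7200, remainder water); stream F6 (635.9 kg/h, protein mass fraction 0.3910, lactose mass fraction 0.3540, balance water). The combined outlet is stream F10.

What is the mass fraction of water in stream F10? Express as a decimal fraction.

0.2175

Total flow out = 2264 + 635.9 = 2899.9 kg/h.
water in = 2264×0.207 + 635.9×0.255 = 630.8 kg/h.
water mass fraction in F10 = 630.8/2899.9 = 0.2175.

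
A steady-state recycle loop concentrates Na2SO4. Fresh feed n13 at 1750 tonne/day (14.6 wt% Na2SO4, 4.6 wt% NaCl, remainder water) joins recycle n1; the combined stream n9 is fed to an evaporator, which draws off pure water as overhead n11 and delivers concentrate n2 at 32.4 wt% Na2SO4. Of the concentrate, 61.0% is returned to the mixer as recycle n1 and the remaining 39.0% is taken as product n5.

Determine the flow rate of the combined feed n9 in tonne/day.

Overall Na2SO4 balance (none leaves overhead): Na2SO4 in fresh feed = Na2SO4 in product, i.e. 1750×0.146 = (1−0.610)·n2·0.324.
n2 = 255.5/(0.324×0.390) = 2022 tonne/day.
Recycle n1 = 0.610×2022 = 1233.4 tonne/day.
Combined feed n9 = 1750 + 1233.4 = 2983.4 tonne/day.

2983 tonne/day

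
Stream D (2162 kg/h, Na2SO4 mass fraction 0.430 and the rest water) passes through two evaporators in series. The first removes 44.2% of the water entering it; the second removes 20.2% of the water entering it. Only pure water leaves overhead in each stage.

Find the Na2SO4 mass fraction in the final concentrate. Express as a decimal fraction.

0.629

water in feed = 2162×0.570 = 1232.3 kg/h.
After stage 1: water left = (1−0.442)×1232.3 = 687.65; stream total = 1617.3 kg/h.
After stage 2: water left = (1−0.202)×687.65 = 548.74; final concentrate = 1478.4 kg/h.
Na2SO4 fraction = 929.66/1478.4 = 0.629.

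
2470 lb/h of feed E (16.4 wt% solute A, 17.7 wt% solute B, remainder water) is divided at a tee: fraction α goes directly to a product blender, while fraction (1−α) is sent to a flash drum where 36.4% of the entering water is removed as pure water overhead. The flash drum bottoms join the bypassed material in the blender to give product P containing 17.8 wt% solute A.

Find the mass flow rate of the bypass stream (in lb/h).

All 2470×0.164 = 405.08 lb/h of solute A reaches P, so P = 405.08/0.178 = 2275.7 lb/h and vapour = 194.27 lb/h.
The evaporator receives (1−α)·2470 of feed at 0.659 water and removes 0.364 of that water:
0.364×0.659×(1−α)×2470 = 194.27
(1−α) = 194.27/592.49 = 0.3279;  α = 0.6721.
Bypass flow = 0.6721×2470 = 1660.1 lb/h.

1660 lb/h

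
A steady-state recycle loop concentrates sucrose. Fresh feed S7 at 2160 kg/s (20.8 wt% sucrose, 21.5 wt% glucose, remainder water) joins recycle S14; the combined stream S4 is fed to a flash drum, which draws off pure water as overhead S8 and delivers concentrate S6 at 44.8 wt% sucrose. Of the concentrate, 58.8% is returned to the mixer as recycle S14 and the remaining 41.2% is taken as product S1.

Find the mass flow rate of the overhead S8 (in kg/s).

Overall sucrose balance (none leaves overhead): sucrose in fresh feed = sucrose in product, i.e. 2160×0.208 = (1−0.588)·S6·0.448.
S6 = 449.28/(0.448×0.412) = 2434.1 kg/s.
Recycle S14 = 0.588×2434.1 = 1431.3 kg/s.
Combined feed S4 = 2160 + 1431.3 = 3591.3 kg/s.
Overhead S8 = S4 − S6 = 3591.3 − 2434.1 = 1157.1 kg/s.

1157 kg/s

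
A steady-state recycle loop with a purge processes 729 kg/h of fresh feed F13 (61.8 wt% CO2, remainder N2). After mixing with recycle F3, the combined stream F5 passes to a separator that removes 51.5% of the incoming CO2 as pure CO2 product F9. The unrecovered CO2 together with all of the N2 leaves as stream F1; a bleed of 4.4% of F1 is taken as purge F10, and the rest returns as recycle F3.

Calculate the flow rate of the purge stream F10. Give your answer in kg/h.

296.4 kg/h

N2 enters only via F13 and leaves only via the purge: 729×0.382 = 0.044×(N2 in F1), and the separator passes all N2, so N2 in F5 = N2 in F1 = 6329 kg/h.
CO2 in F5: m_A = 729×0.618 + (1−0.044)·(1−0.515)·m_A, so m_A = 450.52/0.5363 = 839.99 kg/h.
F1 = (1−0.515)×839.99 + 6329 = 6736.4 kg/h.
Purge F10 = 0.044×6736.4 = 296.4 kg/h.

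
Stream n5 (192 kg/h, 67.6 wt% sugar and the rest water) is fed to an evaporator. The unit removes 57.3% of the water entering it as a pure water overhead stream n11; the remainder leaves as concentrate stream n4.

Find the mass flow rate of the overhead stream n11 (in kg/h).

35.65 kg/h

water entering = 192×0.324 = 62.208 kg/h; overhead removed = 0.573×62.208 = 35.645 kg/h.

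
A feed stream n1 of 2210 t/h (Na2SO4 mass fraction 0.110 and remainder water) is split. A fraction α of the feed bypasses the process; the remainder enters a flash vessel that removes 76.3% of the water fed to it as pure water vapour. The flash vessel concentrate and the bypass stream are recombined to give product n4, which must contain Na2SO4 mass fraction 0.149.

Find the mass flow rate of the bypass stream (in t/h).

1358 t/h

All 2210×0.110 = 243.1 t/h of Na2SO4 reaches n4, so n4 = 243.1/0.149 = 1631.5 t/h and vapour = 578.46 t/h.
The evaporator receives (1−α)·2210 of feed at 0.890 water and removes 0.763 of that water:
0.763×0.890×(1−α)×2210 = 578.46
(1−α) = 578.46/1500.7 = 0.3854;  α = 0.6146.
Bypass flow = 0.6146×2210 = 1358.2 t/h.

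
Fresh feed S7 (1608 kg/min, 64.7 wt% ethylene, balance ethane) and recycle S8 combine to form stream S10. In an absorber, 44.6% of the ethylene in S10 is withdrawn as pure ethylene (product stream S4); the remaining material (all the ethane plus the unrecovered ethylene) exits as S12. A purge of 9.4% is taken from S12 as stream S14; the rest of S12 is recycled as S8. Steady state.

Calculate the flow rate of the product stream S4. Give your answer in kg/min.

ethylene in S10: m_A = 1608×0.647 + (1−0.094)·(1−0.446)·m_A, so m_A = 1040.4/0.4981 = 2088.8 kg/min.
Product S4 = 0.446×2088.8 = 931.6 kg/min.

931.6 kg/min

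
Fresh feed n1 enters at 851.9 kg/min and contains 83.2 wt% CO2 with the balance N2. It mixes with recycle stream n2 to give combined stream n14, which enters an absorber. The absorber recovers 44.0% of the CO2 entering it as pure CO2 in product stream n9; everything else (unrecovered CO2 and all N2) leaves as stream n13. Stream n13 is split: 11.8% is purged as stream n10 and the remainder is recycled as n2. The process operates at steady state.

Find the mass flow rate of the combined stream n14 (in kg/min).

2613 kg/min

N2 enters only via n1 and leaves only via the purge: 851.9×0.168 = 0.118×(N2 in n13), and the absorber passes all N2, so N2 in n14 = N2 in n13 = 1212.9 kg/min.
CO2 in n14: m_A = 851.9×0.832 + (1−0.118)·(1−0.440)·m_A, so m_A = 708.78/0.5061 = 1400.5 kg/min.
n14 = 1400.5 + 1212.9 = 2613.4 kg/min.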